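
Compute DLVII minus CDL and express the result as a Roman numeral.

DLVII = 557
CDL = 450
557 - 450 = 107

CVII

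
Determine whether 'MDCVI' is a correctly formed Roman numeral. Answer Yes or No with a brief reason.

'MDCVI': Check the rules: uses only the symbols I, V, X, L, C, D, M; no symbol is repeated more than three times in a row; V, L and D each appear at most once; no smaller symbol precedes a larger one (values never increase from left to right). Value: M (1000) + D (500) + C (100) + V (5) + I (1) = 1606. So it is a valid standard Roman numeral.

Yes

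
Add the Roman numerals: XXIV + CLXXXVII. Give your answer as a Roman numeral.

XXIV = 24
CLXXXVII = 187
24 + 187 = 211

CCXI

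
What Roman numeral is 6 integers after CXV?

CXV = 115
115 + 6 = 121

CXXI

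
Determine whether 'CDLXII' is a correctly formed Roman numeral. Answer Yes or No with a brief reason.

'CDLXII': Check the rules: uses only the symbols I, V, X, L, C, D, M; no symbol is repeated more than three times in a row; V, L and D each appear at most once; the only place a smaller symbol precedes a larger one is the allowed subtractive pair CD, the symbol right after such a pair (if any) is smaller than the pair's first symbol, and otherwise the values never increase from left to right. Value: CD (400) + L (50) + X (10) + I (1) + I (1) = 462. So it is a valid standard Roman numeral.

Yes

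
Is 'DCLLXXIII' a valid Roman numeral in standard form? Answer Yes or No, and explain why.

'DCLLXXIII': L should not appear more than once

No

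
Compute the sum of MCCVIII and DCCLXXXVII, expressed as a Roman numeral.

MCCVIII = 1208
DCCLXXXVII = 787
1208 + 787 = 1995

MCMXCV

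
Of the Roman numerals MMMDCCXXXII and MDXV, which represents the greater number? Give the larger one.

MMMDCCXXXII = 3732
MDXV = 1515
3732 is larger

MMMDCCXXXII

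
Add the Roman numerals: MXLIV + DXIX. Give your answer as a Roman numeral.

MXLIV = 1044
DXIX = 519
1044 + 519 = 1563

MDLXIII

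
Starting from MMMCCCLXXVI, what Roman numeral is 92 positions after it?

MMMCCCLXXVI = 3376
3376 + 92 = 3468

MMMCDLXVIII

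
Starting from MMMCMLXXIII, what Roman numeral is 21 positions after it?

MMMCMLXXIII = 3973
3973 + 21 = 3994

MMMCMXCIV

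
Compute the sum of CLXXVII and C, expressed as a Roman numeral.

CLXXVII = 177
C = 100
177 + 100 = 277

CCLXXVII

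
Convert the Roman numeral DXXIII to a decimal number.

DXXIII: D=500, X=10, X=10, I=1, I=1, I=1
500 + 10 + 10 + 1 + 1 + 1 = 523

523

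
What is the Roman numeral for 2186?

Convert 2186 to Roman numerals:
  2186 contains 2×1000 (MM)
  186 contains 1×100 (C)
  86 contains 1×50 (L)
  36 contains 3×10 (XXX)
  6 contains 1×5 (V)
  1 contains 1×1 (I)

MMCLXXXVI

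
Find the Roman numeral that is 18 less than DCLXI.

DCLXI = 661
661 - 18 = 643

DCXLIII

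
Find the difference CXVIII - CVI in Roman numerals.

CXVIII = 118
CVI = 106
118 - 106 = 12

XII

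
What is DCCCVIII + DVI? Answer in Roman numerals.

DCCCVIII = 808
DVI = 506
808 + 506 = 1314

MCCCXIV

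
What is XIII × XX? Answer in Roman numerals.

XIII = 13
XX = 20
13 × 20 = 260

CCLX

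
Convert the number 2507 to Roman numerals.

Convert 2507 to Roman numerals:
  2507 contains 2×1000 (MM)
  507 contains 1×500 (D)
  7 contains 1×5 (V)
  2 contains 2×1 (II)

MMDVII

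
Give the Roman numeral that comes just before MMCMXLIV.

MMCMXLIV = 2944; previous is 2943

MMCMXLIII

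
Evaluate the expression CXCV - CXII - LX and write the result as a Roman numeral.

CXCV = 195, CXII = 112, LX = 60
195 - 112 = 83
83 - 60 = 23

XXIII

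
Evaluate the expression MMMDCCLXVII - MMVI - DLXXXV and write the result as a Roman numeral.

MMMDCCLXVII = 3767, MMVI = 2006, DLXXXV = 585
3767 - 2006 = 1761
1761 - 585 = 1176

MCLXXVI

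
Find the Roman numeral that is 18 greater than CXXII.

CXXII = 122
122 + 18 = 140

CXL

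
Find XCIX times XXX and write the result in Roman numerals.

XCIX = 99
XXX = 30
99 × 30 = 2970

MMCMLXX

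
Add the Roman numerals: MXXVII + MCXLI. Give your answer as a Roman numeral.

MXXVII = 1027
MCXLI = 1141
1027 + 1141 = 2168

MMCLXVIII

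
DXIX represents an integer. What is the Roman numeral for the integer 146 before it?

DXIX = 519
519 - 146 = 373

CCCLXXIII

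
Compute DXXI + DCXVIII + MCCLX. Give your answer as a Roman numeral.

DXXI = 521, DCXVIII = 618, MCCLX = 1260
521 + 618 = 1139
1139 + 1260 = 2399

MMCCCXCIX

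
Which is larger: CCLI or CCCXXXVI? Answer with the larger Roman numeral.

CCLI = 251
CCCXXXVI = 336
336 is larger

CCCXXXVI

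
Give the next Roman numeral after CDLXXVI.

CDLXXVI = 476; next is 477

CDLXXVII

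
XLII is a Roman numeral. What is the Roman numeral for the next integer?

XLII = 42, so the next integer is 42 + 1 = 43

XLIII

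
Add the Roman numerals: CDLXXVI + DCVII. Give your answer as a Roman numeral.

CDLXXVI = 476
DCVII = 607
476 + 607 = 1083

MLXXXIII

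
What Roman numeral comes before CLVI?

CLVI = 156; previous is 155

CLV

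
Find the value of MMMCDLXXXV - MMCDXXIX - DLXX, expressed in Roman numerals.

MMMCDLXXXV = 3485, MMCDXXIX = 2429, DLXX = 570
3485 - 2429 = 1056
1056 - 570 = 486

CDLXXXVI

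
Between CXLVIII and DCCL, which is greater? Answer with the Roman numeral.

CXLVIII = 148
DCCL = 750
750 is larger

DCCL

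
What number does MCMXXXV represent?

MCMXXXV: M=1000, CM=900, X=10, X=10, X=10, V=5
1000 + 900 + 10 + 10 + 10 + 5 = 1935

1935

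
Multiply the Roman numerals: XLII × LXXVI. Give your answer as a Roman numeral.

XLII = 42
LXXVI = 76
42 × 76 = 3192

MMMCXCII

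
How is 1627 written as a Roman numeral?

Convert 1627 to Roman numerals:
  1627 contains 1×1000 (M)
  627 contains 1×500 (D)
  127 contains 1×100 (C)
  27 contains 2×10 (XX)
  7 contains 1×5 (V)
  2 contains 2×1 (II)

MDCXXVII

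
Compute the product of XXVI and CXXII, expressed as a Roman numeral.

XXVI = 26
CXXII = 122
26 × 122 = 3172

MMMCLXXII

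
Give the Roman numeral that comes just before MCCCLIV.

MCCCLIV = 1354, so the previous integer is 1354 - 1 = 1353

MCCCLIII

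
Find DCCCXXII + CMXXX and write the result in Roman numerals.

DCCCXXII = 822
CMXXX = 930
822 + 930 = 1752

MDCCLII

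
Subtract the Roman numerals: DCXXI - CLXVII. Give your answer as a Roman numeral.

DCXXI = 621
CLXVII = 167
621 - 167 = 454

CDLIV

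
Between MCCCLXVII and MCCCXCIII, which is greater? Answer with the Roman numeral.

MCCCLXVII = 1367
MCCCXCIII = 1393
1393 is larger

MCCCXCIII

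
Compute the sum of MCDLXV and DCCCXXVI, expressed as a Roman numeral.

MCDLXV = 1465
DCCCXXVI = 826
1465 + 826 = 2291

MMCCXCI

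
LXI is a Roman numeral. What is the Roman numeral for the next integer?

LXI = 61; next is 62

LXII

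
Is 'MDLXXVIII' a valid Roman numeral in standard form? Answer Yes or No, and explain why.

'MDLXXVIII': Check the rules: uses only the symbols I, V, X, L, C, D, M; no symbol is repeated more than three times in a row; V, L and D each appear at most once; no smaller symbol precedes a larger one (values never increase from left to right). Value: M (1000) + D (500) + L (50) + X (10) + X (10) + V (5) + I (1) + I (1) + I (1) = 1578. So it is a valid standard Roman numeral.

Yes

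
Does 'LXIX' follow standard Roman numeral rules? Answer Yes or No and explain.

'LXIX': Check the rules: uses only the symbols I, V, X, L, C, D, M; no symbol is repeated more than three times in a row; V, L and D each appear at most once; the only place a smaller symbol precedes a larger one is the allowed subtractive pair IX, the symbol right after such a pair (if any) is smaller than the pair's first symbol, and otherwise the values never increase from left to right. Value: L (50) + X (10) + IX (9) = 69. So it is a valid standard Roman numeral.

Yes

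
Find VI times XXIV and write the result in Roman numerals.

VI = 6
XXIV = 24
6 × 24 = 144

CXLIV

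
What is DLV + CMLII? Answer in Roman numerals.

DLV = 555
CMLII = 952
555 + 952 = 1507

MDVII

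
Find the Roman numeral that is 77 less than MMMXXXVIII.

MMMXXXVIII = 3038
3038 - 77 = 2961

MMCMLXI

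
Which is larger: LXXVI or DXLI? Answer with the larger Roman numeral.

LXXVI = 76
DXLI = 541
541 is larger

DXLI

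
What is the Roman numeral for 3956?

Convert 3956 to Roman numerals:
  3956 contains 3×1000 (MMM)
  956 contains 1×900 (CM)
  56 contains 1×50 (L)
  6 contains 1×5 (V)
  1 contains 1×1 (I)

MMMCMLVI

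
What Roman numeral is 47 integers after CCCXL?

CCCXL = 340
340 + 47 = 387

CCCLXXXVII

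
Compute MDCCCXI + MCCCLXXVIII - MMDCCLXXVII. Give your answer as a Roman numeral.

MDCCCXI = 1811, MCCCLXXVIII = 1378, MMDCCLXXVII = 2777
1811 + 1378 = 3189
3189 - 2777 = 412

CDXII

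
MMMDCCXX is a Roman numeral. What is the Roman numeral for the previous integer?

MMMDCCXX = 3720; previous is 3719

MMMDCCXIX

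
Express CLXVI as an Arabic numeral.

CLXVI: C=100, L=50, X=10, V=5, I=1
100 + 50 + 10 + 5 + 1 = 166

166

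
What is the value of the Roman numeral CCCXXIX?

CCCXXIX: C=100, C=100, C=100, X=10, X=10, IX=9
100 + 100 + 100 + 10 + 10 + 9 = 329

329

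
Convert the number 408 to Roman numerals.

Convert 408 to Roman numerals:
  408 contains 1×400 (CD)
  8 contains 1×5 (V)
  3 contains 3×1 (III)

CDVIII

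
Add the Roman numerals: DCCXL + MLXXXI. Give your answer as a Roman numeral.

DCCXL = 740
MLXXXI = 1081
740 + 1081 = 1821

MDCCCXXI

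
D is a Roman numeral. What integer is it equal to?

D: D=500

500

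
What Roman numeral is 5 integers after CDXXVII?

CDXXVII = 427
427 + 5 = 432

CDXXXII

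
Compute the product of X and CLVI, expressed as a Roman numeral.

X = 10
CLVI = 156
10 × 156 = 1560

MDLX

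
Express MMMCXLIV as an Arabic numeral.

MMMCXLIV: M=1000, M=1000, M=1000, C=100, XL=40, IV=4
1000 + 1000 + 1000 + 100 + 40 + 4 = 3144

3144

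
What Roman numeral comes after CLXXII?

CLXXII = 172, so the next integer is 172 + 1 = 173

CLXXIII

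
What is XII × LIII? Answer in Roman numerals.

XII = 12
LIII = 53
12 × 53 = 636

DCXXXVI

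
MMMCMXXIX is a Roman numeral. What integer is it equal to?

MMMCMXXIX: M=1000, M=1000, M=1000, CM=900, X=10, X=10, IX=9
1000 + 1000 + 1000 + 900 + 10 + 10 + 9 = 3929

3929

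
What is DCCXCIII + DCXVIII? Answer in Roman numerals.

DCCXCIII = 793
DCXVIII = 618
793 + 618 = 1411

MCDXI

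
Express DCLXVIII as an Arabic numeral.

DCLXVIII: D=500, C=100, L=50, X=10, V=5, I=1, I=1, I=1
500 + 100 + 50 + 10 + 5 + 1 + 1 + 1 = 668

668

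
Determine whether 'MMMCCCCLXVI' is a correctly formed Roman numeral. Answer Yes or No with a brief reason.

'MMMCCCCLXVI': More than 3 consecutive C's

No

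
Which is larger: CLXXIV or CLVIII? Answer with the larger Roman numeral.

CLXXIV = 174
CLVIII = 158
174 is larger

CLXXIV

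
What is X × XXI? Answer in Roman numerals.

X = 10
XXI = 21
10 × 21 = 210

CCX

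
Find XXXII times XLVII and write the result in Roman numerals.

XXXII = 32
XLVII = 47
32 × 47 = 1504

MDIV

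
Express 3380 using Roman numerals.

Convert 3380 to Roman numerals:
  3380 contains 3×1000 (MMM)
  380 contains 3×100 (CCC)
  80 contains 1×50 (L)
  30 contains 3×10 (XXX)

MMMCCCLXXX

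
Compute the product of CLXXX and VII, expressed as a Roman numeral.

CLXXX = 180
VII = 7
180 × 7 = 1260

MCCLX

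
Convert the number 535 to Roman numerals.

Convert 535 to Roman numerals:
  535 contains 1×500 (D)
  35 contains 3×10 (XXX)
  5 contains 1×5 (V)

DXXXV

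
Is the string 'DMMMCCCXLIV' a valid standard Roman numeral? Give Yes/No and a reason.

'DMMMCCCXLIV': Invalid subtractive combination: DM

No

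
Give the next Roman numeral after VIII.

VIII = 8; next is 9

IX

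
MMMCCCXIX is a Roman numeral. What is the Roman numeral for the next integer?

MMMCCCXIX = 3319; next is 3320

MMMCCCXX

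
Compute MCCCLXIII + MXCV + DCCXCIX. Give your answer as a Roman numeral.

MCCCLXIII = 1363, MXCV = 1095, DCCXCIX = 799
1363 + 1095 = 2458
2458 + 799 = 3257

MMMCCLVII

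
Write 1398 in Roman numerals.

Convert 1398 to Roman numerals:
  1398 contains 1×1000 (M)
  398 contains 3×100 (CCC)
  98 contains 1×90 (XC)
  8 contains 1×5 (V)
  3 contains 3×1 (III)

MCCCXCVIII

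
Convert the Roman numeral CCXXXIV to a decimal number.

CCXXXIV: C=100, C=100, X=10, X=10, X=10, IV=4
100 + 100 + 10 + 10 + 10 + 4 = 234

234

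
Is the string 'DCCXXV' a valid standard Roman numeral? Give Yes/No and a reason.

'DCCXXV': Check the rules: uses only the symbols I, V, X, L, C, D, M; no symbol is repeated more than three times in a row; V, L and D each appear at most once; no smaller symbol precedes a larger one (values never increase from left to right). Value: D (500) + C (100) + C (100) + X (10) + X (10) + V (5) = 725. So it is a valid standard Roman numeral.

Yes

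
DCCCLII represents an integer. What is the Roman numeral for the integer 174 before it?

DCCCLII = 852
852 - 174 = 678

DCLXXVIII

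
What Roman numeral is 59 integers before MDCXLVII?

MDCXLVII = 1647
1647 - 59 = 1588

MDLXXXVIII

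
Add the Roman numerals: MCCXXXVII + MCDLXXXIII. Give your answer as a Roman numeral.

MCCXXXVII = 1237
MCDLXXXIII = 1483
1237 + 1483 = 2720

MMDCCXX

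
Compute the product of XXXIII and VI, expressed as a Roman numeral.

XXXIII = 33
VI = 6
33 × 6 = 198

CXCVIII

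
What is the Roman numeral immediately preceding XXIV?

XXIV = 24; previous is 23

XXIII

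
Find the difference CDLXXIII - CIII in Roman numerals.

CDLXXIII = 473
CIII = 103
473 - 103 = 370

CCCLXX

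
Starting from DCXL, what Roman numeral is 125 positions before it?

DCXL = 640
640 - 125 = 515

DXV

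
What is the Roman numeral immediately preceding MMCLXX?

MMCLXX = 2170; previous is 2169

MMCLXIX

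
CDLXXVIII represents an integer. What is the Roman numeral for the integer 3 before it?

CDLXXVIII = 478
478 - 3 = 475

CDLXXV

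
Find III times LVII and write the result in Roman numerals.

III = 3
LVII = 57
3 × 57 = 171

CLXXI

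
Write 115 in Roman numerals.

Convert 115 to Roman numerals:
  115 contains 1×100 (C)
  15 contains 1×10 (X)
  5 contains 1×5 (V)

CXV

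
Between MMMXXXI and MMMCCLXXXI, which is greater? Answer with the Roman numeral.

MMMXXXI = 3031
MMMCCLXXXI = 3281
3281 is larger

MMMCCLXXXI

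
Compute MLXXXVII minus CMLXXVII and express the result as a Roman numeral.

MLXXXVII = 1087
CMLXXVII = 977
1087 - 977 = 110

CX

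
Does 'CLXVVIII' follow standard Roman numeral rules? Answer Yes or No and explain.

'CLXVVIII': V should not appear more than once

No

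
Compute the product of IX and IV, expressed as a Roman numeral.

IX = 9
IV = 4
9 × 4 = 36

XXXVI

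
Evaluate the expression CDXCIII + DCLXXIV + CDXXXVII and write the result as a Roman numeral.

CDXCIII = 493, DCLXXIV = 674, CDXXXVII = 437
493 + 674 = 1167
1167 + 437 = 1604

MDCIV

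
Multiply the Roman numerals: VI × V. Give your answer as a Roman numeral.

VI = 6
V = 5
6 × 5 = 30

XXX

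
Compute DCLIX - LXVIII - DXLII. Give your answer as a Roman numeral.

DCLIX = 659, LXVIII = 68, DXLII = 542
659 - 68 = 591
591 - 542 = 49

XLIX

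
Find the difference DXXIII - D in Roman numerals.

DXXIII = 523
D = 500
523 - 500 = 23

XXIII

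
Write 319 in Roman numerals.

Convert 319 to Roman numerals:
  319 contains 3×100 (CCC)
  19 contains 1×10 (X)
  9 contains 1×9 (IX)

CCCXIX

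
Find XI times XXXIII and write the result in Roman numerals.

XI = 11
XXXIII = 33
11 × 33 = 363

CCCLXIII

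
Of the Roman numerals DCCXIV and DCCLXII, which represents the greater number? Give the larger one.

DCCXIV = 714
DCCLXII = 762
762 is larger

DCCLXII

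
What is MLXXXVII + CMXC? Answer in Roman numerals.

MLXXXVII = 1087
CMXC = 990
1087 + 990 = 2077

MMLXXVII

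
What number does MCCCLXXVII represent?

MCCCLXXVII: M=1000, C=100, C=100, C=100, L=50, X=10, X=10, V=5, I=1, I=1
1000 + 100 + 100 + 100 + 50 + 10 + 10 + 5 + 1 + 1 = 1377

1377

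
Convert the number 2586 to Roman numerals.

Convert 2586 to Roman numerals:
  2586 contains 2×1000 (MM)
  586 contains 1×500 (D)
  86 contains 1×50 (L)
  36 contains 3×10 (XXX)
  6 contains 1×5 (V)
  1 contains 1×1 (I)

MMDLXXXVI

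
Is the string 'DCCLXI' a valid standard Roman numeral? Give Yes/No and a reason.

'DCCLXI': Check the rules: uses only the symbols I, V, X, L, C, D, M; no symbol is repeated more than three times in a row; V, L and D each appear at most once; no smaller symbol precedes a larger one (values never increase from left to right). Value: D (500) + C (100) + C (100) + L (50) + X (10) + I (1) = 761. So it is a valid standard Roman numeral.

Yes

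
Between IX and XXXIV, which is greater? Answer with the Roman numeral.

IX = 9
XXXIV = 34
34 is larger

XXXIV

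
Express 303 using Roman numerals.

Convert 303 to Roman numerals:
  303 contains 3×100 (CCC)
  3 contains 3×1 (III)

CCCIII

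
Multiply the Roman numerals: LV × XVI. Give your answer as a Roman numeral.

LV = 55
XVI = 16
55 × 16 = 880

DCCCLXXX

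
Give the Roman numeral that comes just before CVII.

CVII = 107, so the previous integer is 107 - 1 = 106

CVI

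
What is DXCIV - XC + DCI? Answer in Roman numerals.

DXCIV = 594, XC = 90, DCI = 601
594 - 90 = 504
504 + 601 = 1105

MCV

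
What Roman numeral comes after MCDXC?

MCDXC = 1490; next is 1491

MCDXCI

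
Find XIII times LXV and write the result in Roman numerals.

XIII = 13
LXV = 65
13 × 65 = 845

DCCCXLV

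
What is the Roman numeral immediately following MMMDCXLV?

MMMDCXLV = 3645, so the next integer is 3645 + 1 = 3646

MMMDCXLVI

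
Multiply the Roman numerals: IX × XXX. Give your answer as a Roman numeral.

IX = 9
XXX = 30
9 × 30 = 270

CCLXX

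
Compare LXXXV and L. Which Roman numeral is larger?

LXXXV = 85
L = 50
85 is larger

LXXXV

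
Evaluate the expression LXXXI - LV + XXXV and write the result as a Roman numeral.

LXXXI = 81, LV = 55, XXXV = 35
81 - 55 = 26
26 + 35 = 61

LXI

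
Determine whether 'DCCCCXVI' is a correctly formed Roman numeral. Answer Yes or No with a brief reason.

'DCCCCXVI': More than 3 consecutive C's

No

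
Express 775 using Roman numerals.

Convert 775 to Roman numerals:
  775 contains 1×500 (D)
  275 contains 2×100 (CC)
  75 contains 1×50 (L)
  25 contains 2×10 (XX)
  5 contains 1×5 (V)

DCCLXXV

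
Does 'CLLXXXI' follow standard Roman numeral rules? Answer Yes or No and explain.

'CLLXXXI': L should not appear more than once

No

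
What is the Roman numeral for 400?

Convert 400 to Roman numerals:
  400 contains 1×400 (CD)

CD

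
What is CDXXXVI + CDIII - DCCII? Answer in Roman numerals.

CDXXXVI = 436, CDIII = 403, DCCII = 702
436 + 403 = 839
839 - 702 = 137

CXXXVII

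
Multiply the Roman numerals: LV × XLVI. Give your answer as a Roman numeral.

LV = 55
XLVI = 46
55 × 46 = 2530

MMDXXX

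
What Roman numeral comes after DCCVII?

DCCVII = 707, so the next integer is 707 + 1 = 708

DCCVIII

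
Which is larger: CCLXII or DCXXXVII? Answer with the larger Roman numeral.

CCLXII = 262
DCXXXVII = 637
637 is larger

DCXXXVII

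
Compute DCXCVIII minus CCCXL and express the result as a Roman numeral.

DCXCVIII = 698
CCCXL = 340
698 - 340 = 358

CCCLVIII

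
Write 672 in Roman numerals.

Convert 672 to Roman numerals:
  672 contains 1×500 (D)
  172 contains 1×100 (C)
  72 contains 1×50 (L)
  22 contains 2×10 (XX)
  2 contains 2×1 (II)

DCLXXII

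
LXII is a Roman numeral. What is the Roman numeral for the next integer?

LXII = 62; next is 63

LXIII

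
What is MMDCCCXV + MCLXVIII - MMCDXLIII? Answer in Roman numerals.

MMDCCCXV = 2815, MCLXVIII = 1168, MMCDXLIII = 2443
2815 + 1168 = 3983
3983 - 2443 = 1540

MDXL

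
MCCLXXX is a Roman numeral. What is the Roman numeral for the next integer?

MCCLXXX = 1280, so the next integer is 1280 + 1 = 1281

MCCLXXXI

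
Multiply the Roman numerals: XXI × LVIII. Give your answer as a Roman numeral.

XXI = 21
LVIII = 58
21 × 58 = 1218

MCCXVIII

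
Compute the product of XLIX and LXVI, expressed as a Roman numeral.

XLIX = 49
LXVI = 66
49 × 66 = 3234

MMMCCXXXIV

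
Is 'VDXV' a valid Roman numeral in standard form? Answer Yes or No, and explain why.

'VDXV': V should not appear more than once

No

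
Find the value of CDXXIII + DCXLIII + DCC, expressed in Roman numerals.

CDXXIII = 423, DCXLIII = 643, DCC = 700
423 + 643 = 1066
1066 + 700 = 1766

MDCCLXVI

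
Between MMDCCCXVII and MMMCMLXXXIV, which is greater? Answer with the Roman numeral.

MMDCCCXVII = 2817
MMMCMLXXXIV = 3984
3984 is larger

MMMCMLXXXIV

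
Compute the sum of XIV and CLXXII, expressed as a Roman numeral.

XIV = 14
CLXXII = 172
14 + 172 = 186

CLXXXVI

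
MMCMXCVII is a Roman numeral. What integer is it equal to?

MMCMXCVII: M=1000, M=1000, CM=900, XC=90, V=5, I=1, I=1
1000 + 1000 + 900 + 90 + 5 + 1 + 1 = 2997

2997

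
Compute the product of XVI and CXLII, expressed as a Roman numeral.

XVI = 16
CXLII = 142
16 × 142 = 2272

MMCCLXXII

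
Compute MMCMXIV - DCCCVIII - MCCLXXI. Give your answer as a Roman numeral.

MMCMXIV = 2914, DCCCVIII = 808, MCCLXXI = 1271
2914 - 808 = 2106
2106 - 1271 = 835

DCCCXXXV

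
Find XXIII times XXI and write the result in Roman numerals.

XXIII = 23
XXI = 21
23 × 21 = 483

CDLXXXIII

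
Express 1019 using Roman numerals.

Convert 1019 to Roman numerals:
  1019 contains 1×1000 (M)
  19 contains 1×10 (X)
  9 contains 1×9 (IX)

MXIX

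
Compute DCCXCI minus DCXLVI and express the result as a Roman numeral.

DCCXCI = 791
DCXLVI = 646
791 - 646 = 145

CXLV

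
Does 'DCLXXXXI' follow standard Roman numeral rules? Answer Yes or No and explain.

'DCLXXXXI': More than 3 consecutive X's

No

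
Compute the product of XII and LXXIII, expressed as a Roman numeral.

XII = 12
LXXIII = 73
12 × 73 = 876

DCCCLXXVI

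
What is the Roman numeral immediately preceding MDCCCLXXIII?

MDCCCLXXIII = 1873, so the previous integer is 1873 - 1 = 1872

MDCCCLXXII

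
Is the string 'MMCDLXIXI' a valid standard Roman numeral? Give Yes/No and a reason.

'MMCDLXIXI': I cannot come right after the subtractive pair IX: once I is subtracted in IX, the next symbol must be smaller than I

No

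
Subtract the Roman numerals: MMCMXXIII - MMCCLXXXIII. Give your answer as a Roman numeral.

MMCMXXIII = 2923
MMCCLXXXIII = 2283
2923 - 2283 = 640

DCXL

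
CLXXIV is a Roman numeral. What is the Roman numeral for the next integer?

CLXXIV = 174, so the next integer is 174 + 1 = 175

CLXXV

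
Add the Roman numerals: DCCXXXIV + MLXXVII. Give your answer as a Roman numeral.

DCCXXXIV = 734
MLXXVII = 1077
734 + 1077 = 1811

MDCCCXI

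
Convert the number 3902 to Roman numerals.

Convert 3902 to Roman numerals:
  3902 contains 3×1000 (MMM)
  902 contains 1×900 (CM)
  2 contains 2×1 (II)

MMMCMII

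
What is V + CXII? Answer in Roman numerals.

V = 5
CXII = 112
5 + 112 = 117

CXVII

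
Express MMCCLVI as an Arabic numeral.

MMCCLVI: M=1000, M=1000, C=100, C=100, L=50, V=5, I=1
1000 + 1000 + 100 + 100 + 50 + 5 + 1 = 2256

2256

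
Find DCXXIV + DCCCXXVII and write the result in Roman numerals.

DCXXIV = 624
DCCCXXVII = 827
624 + 827 = 1451

MCDLI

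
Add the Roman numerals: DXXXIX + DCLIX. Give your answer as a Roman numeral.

DXXXIX = 539
DCLIX = 659
539 + 659 = 1198

MCXCVIII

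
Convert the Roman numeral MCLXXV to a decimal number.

MCLXXV: M=1000, C=100, L=50, X=10, X=10, V=5
1000 + 100 + 50 + 10 + 10 + 5 = 1175

1175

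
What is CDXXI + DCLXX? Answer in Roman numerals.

CDXXI = 421
DCLXX = 670
421 + 670 = 1091

MXCI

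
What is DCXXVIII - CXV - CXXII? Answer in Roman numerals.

DCXXVIII = 628, CXV = 115, CXXII = 122
628 - 115 = 513
513 - 122 = 391

CCCXCI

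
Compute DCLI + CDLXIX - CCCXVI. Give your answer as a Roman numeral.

DCLI = 651, CDLXIX = 469, CCCXVI = 316
651 + 469 = 1120
1120 - 316 = 804

DCCCIV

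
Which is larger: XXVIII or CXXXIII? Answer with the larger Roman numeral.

XXVIII = 28
CXXXIII = 133
133 is larger

CXXXIII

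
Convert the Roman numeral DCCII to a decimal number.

DCCII: D=500, C=100, C=100, I=1, I=1
500 + 100 + 100 + 1 + 1 = 702

702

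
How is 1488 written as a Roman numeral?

Convert 1488 to Roman numerals:
  1488 contains 1×1000 (M)
  488 contains 1×400 (CD)
  88 contains 1×50 (L)
  38 contains 3×10 (XXX)
  8 contains 1×5 (V)
  3 contains 3×1 (III)

MCDLXXXVIII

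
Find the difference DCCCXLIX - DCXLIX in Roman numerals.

DCCCXLIX = 849
DCXLIX = 649
849 - 649 = 200

CC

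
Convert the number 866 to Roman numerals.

Convert 866 to Roman numerals:
  866 contains 1×500 (D)
  366 contains 3×100 (CCC)
  66 contains 1×50 (L)
  16 contains 1×10 (X)
  6 contains 1×5 (V)
  1 contains 1×1 (I)

DCCCLXVI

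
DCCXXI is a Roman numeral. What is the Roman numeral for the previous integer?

DCCXXI = 721; previous is 720

DCCXX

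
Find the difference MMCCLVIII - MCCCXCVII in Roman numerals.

MMCCLVIII = 2258
MCCCXCVII = 1397
2258 - 1397 = 861

DCCCLXI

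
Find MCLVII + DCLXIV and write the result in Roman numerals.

MCLVII = 1157
DCLXIV = 664
1157 + 664 = 1821

MDCCCXXI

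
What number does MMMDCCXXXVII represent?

MMMDCCXXXVII: M=1000, M=1000, M=1000, D=500, C=100, C=100, X=10, X=10, X=10, V=5, I=1, I=1
1000 + 1000 + 1000 + 500 + 100 + 100 + 10 + 10 + 10 + 5 + 1 + 1 = 3737

3737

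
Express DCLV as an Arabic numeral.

DCLV: D=500, C=100, L=50, V=5
500 + 100 + 50 + 5 = 655

655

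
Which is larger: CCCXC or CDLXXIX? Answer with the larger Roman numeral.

CCCXC = 390
CDLXXIX = 479
479 is larger

CDLXXIX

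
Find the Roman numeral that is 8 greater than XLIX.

XLIX = 49
49 + 8 = 57

LVII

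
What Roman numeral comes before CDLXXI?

CDLXXI = 471, so the previous integer is 471 - 1 = 470

CDLXX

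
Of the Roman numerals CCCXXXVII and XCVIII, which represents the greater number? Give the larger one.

CCCXXXVII = 337
XCVIII = 98
337 is larger

CCCXXXVII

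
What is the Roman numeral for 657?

Convert 657 to Roman numerals:
  657 contains 1×500 (D)
  157 contains 1×100 (C)
  57 contains 1×50 (L)
  7 contains 1×5 (V)
  2 contains 2×1 (II)

DCLVII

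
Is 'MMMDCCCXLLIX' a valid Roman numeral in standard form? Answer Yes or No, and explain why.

'MMMDCCCXLLIX': L should not appear more than once

No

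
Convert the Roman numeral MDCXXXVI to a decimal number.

MDCXXXVI: M=1000, D=500, C=100, X=10, X=10, X=10, V=5, I=1
1000 + 500 + 100 + 10 + 10 + 10 + 5 + 1 = 1636

1636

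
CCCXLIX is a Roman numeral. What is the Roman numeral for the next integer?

CCCXLIX = 349, so the next integer is 349 + 1 = 350

CCCL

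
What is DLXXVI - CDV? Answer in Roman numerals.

DLXXVI = 576
CDV = 405
576 - 405 = 171

CLXXI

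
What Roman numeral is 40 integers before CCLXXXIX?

CCLXXXIX = 289
289 - 40 = 249

CCXLIX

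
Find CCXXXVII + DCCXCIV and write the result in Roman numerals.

CCXXXVII = 237
DCCXCIV = 794
237 + 794 = 1031

MXXXI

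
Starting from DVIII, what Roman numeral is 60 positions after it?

DVIII = 508
508 + 60 = 568

DLXVIII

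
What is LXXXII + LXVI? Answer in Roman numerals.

LXXXII = 82
LXVI = 66
82 + 66 = 148

CXLVIII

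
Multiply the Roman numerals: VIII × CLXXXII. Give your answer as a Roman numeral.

VIII = 8
CLXXXII = 182
8 × 182 = 1456

MCDLVI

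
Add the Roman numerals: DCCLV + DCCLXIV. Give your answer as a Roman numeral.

DCCLV = 755
DCCLXIV = 764
755 + 764 = 1519

MDXIX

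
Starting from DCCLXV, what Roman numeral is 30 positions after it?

DCCLXV = 765
765 + 30 = 795

DCCXCV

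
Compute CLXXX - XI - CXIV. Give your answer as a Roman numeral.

CLXXX = 180, XI = 11, CXIV = 114
180 - 11 = 169
169 - 114 = 55

LV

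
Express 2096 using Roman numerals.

Convert 2096 to Roman numerals:
  2096 contains 2×1000 (MM)
  96 contains 1×90 (XC)
  6 contains 1×5 (V)
  1 contains 1×1 (I)

MMXCVI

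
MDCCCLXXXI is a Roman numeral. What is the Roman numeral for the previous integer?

MDCCCLXXXI = 1881, so the previous integer is 1881 - 1 = 1880

MDCCCLXXX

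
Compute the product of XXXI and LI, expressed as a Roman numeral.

XXXI = 31
LI = 51
31 × 51 = 1581

MDLXXXI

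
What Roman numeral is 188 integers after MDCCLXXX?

MDCCLXXX = 1780
1780 + 188 = 1968

MCMLXVIII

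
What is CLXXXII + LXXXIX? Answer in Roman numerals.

CLXXXII = 182
LXXXIX = 89
182 + 89 = 271

CCLXXI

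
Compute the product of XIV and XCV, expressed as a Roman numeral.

XIV = 14
XCV = 95
14 × 95 = 1330

MCCCXXX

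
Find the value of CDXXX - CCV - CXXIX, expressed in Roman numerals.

CDXXX = 430, CCV = 205, CXXIX = 129
430 - 205 = 225
225 - 129 = 96

XCVI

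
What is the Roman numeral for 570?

Convert 570 to Roman numerals:
  570 contains 1×500 (D)
  70 contains 1×50 (L)
  20 contains 2×10 (XX)

DLXX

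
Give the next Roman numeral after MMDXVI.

MMDXVI = 2516, so the next integer is 2516 + 1 = 2517

MMDXVII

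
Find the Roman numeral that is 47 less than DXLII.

DXLII = 542
542 - 47 = 495

CDXCV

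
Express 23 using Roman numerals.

Convert 23 to Roman numerals:
  23 contains 2×10 (XX)
  3 contains 3×1 (III)

XXIII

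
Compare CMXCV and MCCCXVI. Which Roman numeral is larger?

CMXCV = 995
MCCCXVI = 1316
1316 is larger

MCCCXVI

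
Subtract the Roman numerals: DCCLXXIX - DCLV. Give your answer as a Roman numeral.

DCCLXXIX = 779
DCLV = 655
779 - 655 = 124

CXXIV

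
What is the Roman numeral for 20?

Convert 20 to Roman numerals:
  20 contains 2×10 (XX)

XX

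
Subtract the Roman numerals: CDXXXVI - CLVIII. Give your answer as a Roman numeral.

CDXXXVI = 436
CLVIII = 158
436 - 158 = 278

CCLXXVIII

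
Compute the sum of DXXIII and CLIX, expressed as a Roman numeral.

DXXIII = 523
CLIX = 159
523 + 159 = 682

DCLXXXII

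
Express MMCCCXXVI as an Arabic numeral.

MMCCCXXVI: M=1000, M=1000, C=100, C=100, C=100, X=10, X=10, V=5, I=1
1000 + 1000 + 100 + 100 + 100 + 10 + 10 + 5 + 1 = 2326

2326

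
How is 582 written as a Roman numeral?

Convert 582 to Roman numerals:
  582 contains 1×500 (D)
  82 contains 1×50 (L)
  32 contains 3×10 (XXX)
  2 contains 2×1 (II)

DLXXXII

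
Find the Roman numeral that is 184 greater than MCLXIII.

MCLXIII = 1163
1163 + 184 = 1347

MCCCXLVII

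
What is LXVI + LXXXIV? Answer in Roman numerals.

LXVI = 66
LXXXIV = 84
66 + 84 = 150

CL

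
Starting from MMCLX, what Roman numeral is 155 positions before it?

MMCLX = 2160
2160 - 155 = 2005

MMV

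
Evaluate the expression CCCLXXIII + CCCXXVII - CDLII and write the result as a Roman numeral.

CCCLXXIII = 373, CCCXXVII = 327, CDLII = 452
373 + 327 = 700
700 - 452 = 248

CCXLVIII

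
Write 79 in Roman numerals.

Convert 79 to Roman numerals:
  79 contains 1×50 (L)
  29 contains 2×10 (XX)
  9 contains 1×9 (IX)

LXXIX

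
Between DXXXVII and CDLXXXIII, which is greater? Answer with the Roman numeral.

DXXXVII = 537
CDLXXXIII = 483
537 is larger

DXXXVII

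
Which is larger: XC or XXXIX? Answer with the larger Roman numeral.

XC = 90
XXXIX = 39
90 is larger

XC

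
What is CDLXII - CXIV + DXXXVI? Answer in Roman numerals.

CDLXII = 462, CXIV = 114, DXXXVI = 536
462 - 114 = 348
348 + 536 = 884

DCCCLXXXIV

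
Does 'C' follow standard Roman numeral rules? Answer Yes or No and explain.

'C': Check the rules: uses only the symbols I, V, X, L, C, D, M; no symbol is repeated more than three times in a row; V, L and D each appear at most once; no smaller symbol precedes a larger one (values never increase from left to right). Value: C = 100. So it is a valid standard Roman numeral.

Yes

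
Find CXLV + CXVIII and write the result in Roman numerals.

CXLV = 145
CXVIII = 118
145 + 118 = 263

CCLXIII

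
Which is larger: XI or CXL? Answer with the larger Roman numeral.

XI = 11
CXL = 140
140 is larger

CXL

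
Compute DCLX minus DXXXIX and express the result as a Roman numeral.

DCLX = 660
DXXXIX = 539
660 - 539 = 121

CXXI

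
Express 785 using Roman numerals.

Convert 785 to Roman numerals:
  785 contains 1×500 (D)
  285 contains 2×100 (CC)
  85 contains 1×50 (L)
  35 contains 3×10 (XXX)
  5 contains 1×5 (V)

DCCLXXXV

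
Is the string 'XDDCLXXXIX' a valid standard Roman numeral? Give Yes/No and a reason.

'XDDCLXXXIX': D should not appear more than once

No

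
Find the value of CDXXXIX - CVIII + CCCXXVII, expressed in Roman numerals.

CDXXXIX = 439, CVIII = 108, CCCXXVII = 327
439 - 108 = 331
331 + 327 = 658

DCLVIII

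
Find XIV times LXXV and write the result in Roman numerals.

XIV = 14
LXXV = 75
14 × 75 = 1050

ML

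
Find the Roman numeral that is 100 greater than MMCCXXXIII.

MMCCXXXIII = 2233
2233 + 100 = 2333

MMCCCXXXIII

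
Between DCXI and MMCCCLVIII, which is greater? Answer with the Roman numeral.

DCXI = 611
MMCCCLVIII = 2358
2358 is larger

MMCCCLVIII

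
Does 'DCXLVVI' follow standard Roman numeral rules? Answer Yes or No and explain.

'DCXLVVI': V should not appear more than once

No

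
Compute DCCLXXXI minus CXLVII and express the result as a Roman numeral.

DCCLXXXI = 781
CXLVII = 147
781 - 147 = 634

DCXXXIV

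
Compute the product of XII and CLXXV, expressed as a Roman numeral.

XII = 12
CLXXV = 175
12 × 175 = 2100

MMC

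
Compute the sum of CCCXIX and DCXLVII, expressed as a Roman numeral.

CCCXIX = 319
DCXLVII = 647
319 + 647 = 966

CMLXVI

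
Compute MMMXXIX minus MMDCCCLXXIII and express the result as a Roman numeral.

MMMXXIX = 3029
MMDCCCLXXIII = 2873
3029 - 2873 = 156

CLVI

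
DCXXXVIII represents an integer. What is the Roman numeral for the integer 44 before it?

DCXXXVIII = 638
638 - 44 = 594

DXCIV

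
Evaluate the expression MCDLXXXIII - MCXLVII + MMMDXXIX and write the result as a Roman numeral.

MCDLXXXIII = 1483, MCXLVII = 1147, MMMDXXIX = 3529
1483 - 1147 = 336
336 + 3529 = 3865

MMMDCCCLXV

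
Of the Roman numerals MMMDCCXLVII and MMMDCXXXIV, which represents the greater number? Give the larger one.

MMMDCCXLVII = 3747
MMMDCXXXIV = 3634
3747 is larger

MMMDCCXLVII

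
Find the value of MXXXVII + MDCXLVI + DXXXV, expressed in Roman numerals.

MXXXVII = 1037, MDCXLVI = 1646, DXXXV = 535
1037 + 1646 = 2683
2683 + 535 = 3218

MMMCCXVIII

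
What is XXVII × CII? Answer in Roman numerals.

XXVII = 27
CII = 102
27 × 102 = 2754

MMDCCLIV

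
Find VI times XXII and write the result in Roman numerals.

VI = 6
XXII = 22
6 × 22 = 132

CXXXII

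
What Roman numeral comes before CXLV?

CXLV = 145, so the previous integer is 145 - 1 = 144

CXLIV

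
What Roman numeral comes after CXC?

CXC = 190; next is 191

CXCI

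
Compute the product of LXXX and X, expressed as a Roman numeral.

LXXX = 80
X = 10
80 × 10 = 800

DCCC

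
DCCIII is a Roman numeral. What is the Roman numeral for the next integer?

DCCIII = 703, so the next integer is 703 + 1 = 704

DCCIV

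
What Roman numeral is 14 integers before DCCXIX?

DCCXIX = 719
719 - 14 = 705

DCCV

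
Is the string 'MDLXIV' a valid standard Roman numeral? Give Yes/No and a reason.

'MDLXIV': Check the rules: uses only the symbols I, V, X, L, C, D, M; no symbol is repeated more than three times in a row; V, L and D each appear at most once; the only place a smaller symbol precedes a larger one is the allowed subtractive pair IV, the symbol right after such a pair (if any) is smaller than the pair's first symbol, and otherwise the values never increase from left to right. Value: M (1000) + D (500) + L (50) + X (10) + IV (4) = 1564. So it is a valid standard Roman numeral.

Yes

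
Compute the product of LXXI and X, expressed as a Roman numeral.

LXXI = 71
X = 10
71 × 10 = 710

DCCX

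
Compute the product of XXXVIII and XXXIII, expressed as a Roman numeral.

XXXVIII = 38
XXXIII = 33
38 × 33 = 1254

MCCLIV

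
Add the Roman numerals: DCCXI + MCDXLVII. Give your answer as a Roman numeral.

DCCXI = 711
MCDXLVII = 1447
711 + 1447 = 2158

MMCLVIII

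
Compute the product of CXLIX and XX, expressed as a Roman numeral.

CXLIX = 149
XX = 20
149 × 20 = 2980

MMCMLXXX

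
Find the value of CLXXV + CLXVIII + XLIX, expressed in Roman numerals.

CLXXV = 175, CLXVIII = 168, XLIX = 49
175 + 168 = 343
343 + 49 = 392

CCCXCII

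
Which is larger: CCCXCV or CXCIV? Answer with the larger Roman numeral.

CCCXCV = 395
CXCIV = 194
395 is larger

CCCXCV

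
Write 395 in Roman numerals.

Convert 395 to Roman numerals:
  395 contains 3×100 (CCC)
  95 contains 1×90 (XC)
  5 contains 1×5 (V)

CCCXCV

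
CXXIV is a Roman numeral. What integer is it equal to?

CXXIV: C=100, X=10, X=10, IV=4
100 + 10 + 10 + 4 = 124

124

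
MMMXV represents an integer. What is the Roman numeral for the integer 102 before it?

MMMXV = 3015
3015 - 102 = 2913

MMCMXIII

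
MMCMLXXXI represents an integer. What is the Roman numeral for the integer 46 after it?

MMCMLXXXI = 2981
2981 + 46 = 3027

MMMXXVII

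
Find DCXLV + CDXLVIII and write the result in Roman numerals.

DCXLV = 645
CDXLVIII = 448
645 + 448 = 1093

MXCIII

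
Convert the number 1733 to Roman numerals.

Convert 1733 to Roman numerals:
  1733 contains 1×1000 (M)
  733 contains 1×500 (D)
  233 contains 2×100 (CC)
  33 contains 3×10 (XXX)
  3 contains 3×1 (III)

MDCCXXXIII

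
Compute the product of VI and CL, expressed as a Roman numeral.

VI = 6
CL = 150
6 × 150 = 900

CM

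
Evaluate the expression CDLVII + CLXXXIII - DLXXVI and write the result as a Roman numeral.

CDLVII = 457, CLXXXIII = 183, DLXXVI = 576
457 + 183 = 640
640 - 576 = 64

LXIV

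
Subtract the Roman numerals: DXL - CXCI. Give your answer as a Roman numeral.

DXL = 540
CXCI = 191
540 - 191 = 349

CCCXLIX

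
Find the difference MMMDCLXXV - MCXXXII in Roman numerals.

MMMDCLXXV = 3675
MCXXXII = 1132
3675 - 1132 = 2543

MMDXLIII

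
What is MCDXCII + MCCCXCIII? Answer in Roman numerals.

MCDXCII = 1492
MCCCXCIII = 1393
1492 + 1393 = 2885

MMDCCCLXXXV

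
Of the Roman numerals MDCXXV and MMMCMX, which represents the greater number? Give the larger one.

MDCXXV = 1625
MMMCMX = 3910
3910 is larger

MMMCMX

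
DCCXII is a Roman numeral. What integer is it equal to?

DCCXII: D=500, C=100, C=100, X=10, I=1, I=1
500 + 100 + 100 + 10 + 1 + 1 = 712

712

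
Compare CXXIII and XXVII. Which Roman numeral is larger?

CXXIII = 123
XXVII = 27
123 is larger

CXXIII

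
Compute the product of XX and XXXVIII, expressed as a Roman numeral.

XX = 20
XXXVIII = 38
20 × 38 = 760

DCCLX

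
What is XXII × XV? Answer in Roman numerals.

XXII = 22
XV = 15
22 × 15 = 330

CCCXXX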